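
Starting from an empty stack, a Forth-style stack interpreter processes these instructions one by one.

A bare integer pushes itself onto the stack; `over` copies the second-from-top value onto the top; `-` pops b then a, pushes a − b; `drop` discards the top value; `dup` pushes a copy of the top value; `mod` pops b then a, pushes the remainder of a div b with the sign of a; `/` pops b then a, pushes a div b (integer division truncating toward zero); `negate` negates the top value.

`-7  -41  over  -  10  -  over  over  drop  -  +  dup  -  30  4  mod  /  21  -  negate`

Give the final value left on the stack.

-7     : -7
-41    : -7 -41
over   : -7 -41 -7
-      : -7 -34
10     : -7 -34 10
-      : -7 -44
over   : -7 -44 -7
over   : -7 -44 -7 -44
drop   : -7 -44 -7
-      : -7 -37
+      : -44
dup    : -44 -44
-      : 0
30     : 0 30
4      : 0 30 4
mod    : 0 2
/      : 0
21     : 0 21
-      : -21
negate : 21

21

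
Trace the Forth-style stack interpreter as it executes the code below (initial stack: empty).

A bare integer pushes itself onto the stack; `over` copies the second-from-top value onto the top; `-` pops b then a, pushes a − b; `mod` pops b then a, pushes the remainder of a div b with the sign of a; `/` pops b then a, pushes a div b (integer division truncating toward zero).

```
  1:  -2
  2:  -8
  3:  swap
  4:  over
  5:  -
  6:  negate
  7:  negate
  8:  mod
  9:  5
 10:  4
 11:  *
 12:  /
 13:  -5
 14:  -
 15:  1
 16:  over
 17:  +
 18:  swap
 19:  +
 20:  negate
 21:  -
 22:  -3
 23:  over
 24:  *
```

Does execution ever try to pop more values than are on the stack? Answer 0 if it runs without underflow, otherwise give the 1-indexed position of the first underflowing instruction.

-2     : -2
-8     : -2 -8
swap   : -8 -2
over   : -8 -2 -8
-      : -8 6
negate : -8 -6
negate : -8 6
mod    : -2
5      : -2 5
4      : -2 5 4
*      : -2 20
/      : 0
-5     : 0 -5
-      : 5
1      : 5 1
over   : 5 1 5
+      : 5 6
swap   : 6 5
+      : 11
negate : -11
-  — needs 2 operands, stack has 1 → underflow

21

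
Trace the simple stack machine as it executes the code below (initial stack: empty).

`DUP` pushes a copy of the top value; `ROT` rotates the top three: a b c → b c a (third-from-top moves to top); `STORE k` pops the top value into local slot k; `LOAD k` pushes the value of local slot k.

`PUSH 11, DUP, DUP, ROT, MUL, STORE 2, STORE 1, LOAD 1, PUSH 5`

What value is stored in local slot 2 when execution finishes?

PUSH 11  [11]
DUP      [11, 11]
DUP      [11, 11, 11]
ROT      [11, 11, 11]
MUL      [11, 121]
STORE 2  [11]
STORE 1  []
LOAD 1   [11]
PUSH 5   [11, 5]

121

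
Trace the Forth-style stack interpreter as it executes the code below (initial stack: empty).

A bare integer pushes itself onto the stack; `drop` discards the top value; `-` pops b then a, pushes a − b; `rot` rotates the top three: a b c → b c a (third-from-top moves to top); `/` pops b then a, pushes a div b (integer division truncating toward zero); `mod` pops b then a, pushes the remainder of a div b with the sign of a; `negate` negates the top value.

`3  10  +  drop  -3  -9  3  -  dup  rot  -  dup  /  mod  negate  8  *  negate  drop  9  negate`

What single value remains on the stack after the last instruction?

3      -> [3]
10     -> [3, 10]
+      -> [13]
drop   -> []
-3     -> [-3]
-9     -> [-3, -9]
3      -> [-3, -9, 3]
-      -> [-3, -12]
dup    -> [-3, -12, -12]
rot    -> [-12, -12, -3]
-      -> [-12, -9]
dup    -> [-12, -9, -9]
/      -> [-12, 1]
mod    -> [0]
negate -> [0]
8      -> [0, 8]
*      -> [0]
negate -> [0]
drop   -> []
9      -> [9]
negate -> [-9]

-9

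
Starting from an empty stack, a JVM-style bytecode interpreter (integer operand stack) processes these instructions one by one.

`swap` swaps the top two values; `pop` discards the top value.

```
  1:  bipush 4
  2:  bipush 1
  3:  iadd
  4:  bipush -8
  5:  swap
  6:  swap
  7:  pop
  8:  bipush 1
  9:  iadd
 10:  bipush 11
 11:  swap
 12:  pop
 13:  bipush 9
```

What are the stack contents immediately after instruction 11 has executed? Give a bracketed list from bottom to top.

[11, 6]

bipush 4  -> [4]
bipush 1  -> [4, 1]
iadd      -> [5]
bipush -8 -> [5, -8]
swap      -> [-8, 5]
swap      -> [5, -8]
pop       -> [5]
bipush 1  -> [5, 1]
iadd      -> [6]
bipush 11 -> [6, 11]
swap      -> [11, 6]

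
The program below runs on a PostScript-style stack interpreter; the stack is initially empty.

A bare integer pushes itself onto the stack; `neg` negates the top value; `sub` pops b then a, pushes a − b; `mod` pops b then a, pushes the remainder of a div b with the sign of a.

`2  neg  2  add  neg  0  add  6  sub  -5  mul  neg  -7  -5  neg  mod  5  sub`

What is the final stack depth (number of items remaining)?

2

2    [2]
neg  [-2]
2    [-2, 2]
add  [0]
neg  [0]
0    [0, 0]
add  [0]
6    [0, 6]
sub  [-6]
-5   [-6, -5]
mul  [30]
neg  [-30]
-7   [-30, -7]
-5   [-30, -7, -5]
neg  [-30, -7, 5]
mod  [-30, -2]
5    [-30, -2, 5]
sub  [-30, -7]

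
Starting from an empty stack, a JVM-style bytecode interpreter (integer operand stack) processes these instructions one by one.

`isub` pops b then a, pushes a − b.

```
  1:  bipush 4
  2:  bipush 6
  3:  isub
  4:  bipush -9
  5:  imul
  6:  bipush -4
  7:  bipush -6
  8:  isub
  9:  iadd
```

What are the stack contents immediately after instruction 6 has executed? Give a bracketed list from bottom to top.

bipush 4  → [4]
bipush 6  → [4, 6]
isub      → [-2]
bipush -9 → [-2, -9]
imul      → [18]
bipush -4 → [18, -4]

[18, -4]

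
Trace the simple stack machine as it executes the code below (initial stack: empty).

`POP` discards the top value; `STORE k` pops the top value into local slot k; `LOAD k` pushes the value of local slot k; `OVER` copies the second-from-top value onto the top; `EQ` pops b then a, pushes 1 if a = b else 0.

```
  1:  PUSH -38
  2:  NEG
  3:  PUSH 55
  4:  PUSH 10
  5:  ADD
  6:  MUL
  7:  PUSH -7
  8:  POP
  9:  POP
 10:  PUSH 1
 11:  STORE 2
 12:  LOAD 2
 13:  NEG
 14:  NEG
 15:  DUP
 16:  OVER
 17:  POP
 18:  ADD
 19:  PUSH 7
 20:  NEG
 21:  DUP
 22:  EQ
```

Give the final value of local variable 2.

PUSH -38 : -38
NEG      : 38
PUSH 55  : 38 55
PUSH 10  : 38 55 10
ADD      : 38 65
MUL      : 2470
PUSH -7  : 2470 -7
POP      : 2470
POP      : (empty)
PUSH 1   : 1
STORE 2  : (empty)
LOAD 2   : 1
NEG      : -1
NEG      : 1
DUP      : 1 1
OVER     : 1 1 1
POP      : 1 1
ADD      : 2
PUSH 7   : 2 7
NEG      : 2 -7
DUP      : 2 -7 -7
EQ       : 2 1

1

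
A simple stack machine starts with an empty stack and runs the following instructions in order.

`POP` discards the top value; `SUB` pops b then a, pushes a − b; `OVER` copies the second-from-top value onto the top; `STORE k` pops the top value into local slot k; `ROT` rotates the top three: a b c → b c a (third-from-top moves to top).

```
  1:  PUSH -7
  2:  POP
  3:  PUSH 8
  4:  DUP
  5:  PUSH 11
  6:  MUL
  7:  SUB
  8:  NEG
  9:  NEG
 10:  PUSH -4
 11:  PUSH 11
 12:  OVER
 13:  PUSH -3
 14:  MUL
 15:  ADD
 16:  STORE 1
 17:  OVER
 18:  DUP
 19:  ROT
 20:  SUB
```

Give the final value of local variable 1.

PUSH -7  -7
POP      (empty)
PUSH 8   8
DUP      8 8
PUSH 11  8 8 11
MUL      8 88
SUB      -80
NEG      80
NEG      -80
PUSH -4  -80 -4
PUSH 11  -80 -4 11
OVER     -80 -4 11 -4
PUSH -3  -80 -4 11 -4 -3
MUL      -80 -4 11 12
ADD      -80 -4 23
STORE 1  -80 -4
OVER     -80 -4 -80
DUP      -80 -4 -80 -80
ROT      -80 -80 -80 -4
SUB      -80 -80 -76

23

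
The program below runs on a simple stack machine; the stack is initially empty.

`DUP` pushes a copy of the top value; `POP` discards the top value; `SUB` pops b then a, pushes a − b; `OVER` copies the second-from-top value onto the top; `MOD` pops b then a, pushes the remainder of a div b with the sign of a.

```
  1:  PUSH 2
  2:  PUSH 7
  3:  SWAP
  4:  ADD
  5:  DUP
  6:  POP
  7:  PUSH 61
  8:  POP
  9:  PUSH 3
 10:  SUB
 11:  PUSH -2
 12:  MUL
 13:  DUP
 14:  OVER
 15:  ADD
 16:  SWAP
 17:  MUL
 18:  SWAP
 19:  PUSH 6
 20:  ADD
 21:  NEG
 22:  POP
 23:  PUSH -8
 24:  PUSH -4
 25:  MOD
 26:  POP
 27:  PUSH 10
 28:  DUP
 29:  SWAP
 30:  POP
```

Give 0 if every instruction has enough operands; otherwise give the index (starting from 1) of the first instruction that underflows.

18

PUSH 2   [2]
PUSH 7   [2, 7]
SWAP     [7, 2]
ADD      [9]
DUP      [9, 9]
POP      [9]
PUSH 61  [9, 61]
POP      [9]
PUSH 3   [9, 3]
SUB      [6]
PUSH -2  [6, -2]
MUL      [-12]
DUP      [-12, -12]
OVER     [-12, -12, -12]
ADD      [-12, -24]
SWAP     [-24, -12]
MUL      [288]
SWAP  — needs 2 operands, stack has 1 → underflow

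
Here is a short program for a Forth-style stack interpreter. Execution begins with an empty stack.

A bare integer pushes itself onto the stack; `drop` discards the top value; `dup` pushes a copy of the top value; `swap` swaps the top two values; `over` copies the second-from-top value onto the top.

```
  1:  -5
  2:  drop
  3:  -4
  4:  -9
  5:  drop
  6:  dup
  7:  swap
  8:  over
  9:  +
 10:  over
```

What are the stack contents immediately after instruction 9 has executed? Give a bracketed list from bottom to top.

-5    -5
drop  (empty)
-4    -4
-9    -4 -9
drop  -4
dup   -4 -4
swap  -4 -4
over  -4 -4 -4
+     -4 -8

[-4, -8]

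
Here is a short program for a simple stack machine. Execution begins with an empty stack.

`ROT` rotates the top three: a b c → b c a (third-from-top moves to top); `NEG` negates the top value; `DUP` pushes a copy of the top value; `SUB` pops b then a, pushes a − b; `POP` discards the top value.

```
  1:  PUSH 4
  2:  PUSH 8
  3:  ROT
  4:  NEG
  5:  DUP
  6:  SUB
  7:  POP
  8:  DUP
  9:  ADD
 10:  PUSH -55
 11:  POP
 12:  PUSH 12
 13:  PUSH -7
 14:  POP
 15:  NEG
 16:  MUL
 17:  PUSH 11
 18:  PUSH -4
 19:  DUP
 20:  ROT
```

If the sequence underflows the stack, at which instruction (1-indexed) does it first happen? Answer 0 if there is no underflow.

3

PUSH 4 → [4]
PUSH 8 → [4, 8]
ROT  — needs 3 operands, stack has 2 → underflow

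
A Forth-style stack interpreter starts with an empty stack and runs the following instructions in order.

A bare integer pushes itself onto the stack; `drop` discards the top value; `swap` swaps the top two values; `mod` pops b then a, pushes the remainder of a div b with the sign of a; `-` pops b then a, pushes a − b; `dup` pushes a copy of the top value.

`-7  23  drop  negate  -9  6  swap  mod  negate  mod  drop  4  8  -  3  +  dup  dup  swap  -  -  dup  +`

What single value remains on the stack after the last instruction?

-7     : -7
23     : -7 23
drop   : -7
negate : 7
-9     : 7 -9
6      : 7 -9 6
swap   : 7 6 -9
mod    : 7 6
negate : 7 -6
mod    : 1
drop   : (empty)
4      : 4
8      : 4 8
-      : -4
3      : -4 3
+      : -1
dup    : -1 -1
dup    : -1 -1 -1
swap   : -1 -1 -1
-      : -1 0
-      : -1
dup    : -1 -1
+      : -2

-2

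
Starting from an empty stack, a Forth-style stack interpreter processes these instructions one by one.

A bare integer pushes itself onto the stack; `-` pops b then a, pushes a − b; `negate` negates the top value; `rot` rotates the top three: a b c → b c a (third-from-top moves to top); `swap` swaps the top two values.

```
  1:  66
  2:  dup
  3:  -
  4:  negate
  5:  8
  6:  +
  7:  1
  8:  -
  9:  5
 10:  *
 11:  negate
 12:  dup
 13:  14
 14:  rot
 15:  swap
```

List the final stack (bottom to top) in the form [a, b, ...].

66     → [66]
dup    → [66, 66]
-      → [0]
negate → [0]
8      → [0, 8]
+      → [8]
1      → [8, 1]
-      → [7]
5      → [7, 5]
*      → [35]
negate → [-35]
dup    → [-35, -35]
14     → [-35, -35, 14]
rot    → [-35, 14, -35]
swap   → [-35, -35, 14]

[-35, -35, 14]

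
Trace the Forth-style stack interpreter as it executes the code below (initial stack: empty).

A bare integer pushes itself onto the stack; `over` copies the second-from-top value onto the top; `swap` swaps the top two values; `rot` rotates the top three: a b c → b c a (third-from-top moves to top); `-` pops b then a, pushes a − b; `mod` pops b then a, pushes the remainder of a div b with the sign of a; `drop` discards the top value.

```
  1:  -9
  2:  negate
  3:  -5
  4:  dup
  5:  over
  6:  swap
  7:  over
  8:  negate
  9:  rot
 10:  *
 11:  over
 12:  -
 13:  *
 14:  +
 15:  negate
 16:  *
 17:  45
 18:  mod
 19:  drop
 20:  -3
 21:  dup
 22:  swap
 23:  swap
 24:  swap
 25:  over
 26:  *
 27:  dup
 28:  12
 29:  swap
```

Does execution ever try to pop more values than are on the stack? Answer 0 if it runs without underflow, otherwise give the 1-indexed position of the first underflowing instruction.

-9     -> -9
negate -> 9
-5     -> 9 -5
dup    -> 9 -5 -5
over   -> 9 -5 -5 -5
swap   -> 9 -5 -5 -5
over   -> 9 -5 -5 -5 -5
negate -> 9 -5 -5 -5 5
rot    -> 9 -5 -5 5 -5
*      -> 9 -5 -5 -25
over   -> 9 -5 -5 -25 -5
-      -> 9 -5 -5 -20
*      -> 9 -5 100
+      -> 9 95
negate -> 9 -95
*      -> -855
45     -> -855 45
mod    -> 0
drop   -> (empty)
-3     -> -3
dup    -> -3 -3
swap   -> -3 -3
swap   -> -3 -3
swap   -> -3 -3
over   -> -3 -3 -3
*      -> -3 9
dup    -> -3 9 9
12     -> -3 9 9 12
swap   -> -3 9 12 9

0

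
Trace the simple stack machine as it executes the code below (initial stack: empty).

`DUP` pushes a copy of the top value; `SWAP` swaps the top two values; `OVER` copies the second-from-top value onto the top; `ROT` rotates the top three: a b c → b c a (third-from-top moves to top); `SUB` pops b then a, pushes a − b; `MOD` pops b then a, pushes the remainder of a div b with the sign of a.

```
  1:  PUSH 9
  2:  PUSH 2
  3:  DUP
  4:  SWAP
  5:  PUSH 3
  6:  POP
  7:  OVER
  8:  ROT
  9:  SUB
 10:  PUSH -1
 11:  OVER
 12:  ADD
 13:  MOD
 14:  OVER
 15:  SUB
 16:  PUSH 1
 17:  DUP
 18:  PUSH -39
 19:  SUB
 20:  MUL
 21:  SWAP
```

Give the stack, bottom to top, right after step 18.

[9, 2, -2, 1, 1, -39]

PUSH 9    9
PUSH 2    9 2
DUP       9 2 2
SWAP      9 2 2
PUSH 3    9 2 2 3
POP       9 2 2
OVER      9 2 2 2
ROT       9 2 2 2
SUB       9 2 0
PUSH -1   9 2 0 -1
OVER      9 2 0 -1 0
ADD       9 2 0 -1
MOD       9 2 0
OVER      9 2 0 2
SUB       9 2 -2
PUSH 1    9 2 -2 1
DUP       9 2 -2 1 1
PUSH -39  9 2 -2 1 1 -39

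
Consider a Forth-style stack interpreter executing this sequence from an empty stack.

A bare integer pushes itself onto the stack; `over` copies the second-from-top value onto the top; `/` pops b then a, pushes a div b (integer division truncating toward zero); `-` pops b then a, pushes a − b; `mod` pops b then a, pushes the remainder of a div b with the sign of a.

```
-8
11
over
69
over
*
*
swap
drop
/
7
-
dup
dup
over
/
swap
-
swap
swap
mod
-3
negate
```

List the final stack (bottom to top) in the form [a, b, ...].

[-7, 3]

-8     -> [-8]
11     -> [-8, 11]
over   -> [-8, 11, -8]
69     -> [-8, 11, -8, 69]
over   -> [-8, 11, -8, 69, -8]
*      -> [-8, 11, -8, -552]
*      -> [-8, 11, 4416]
swap   -> [-8, 4416, 11]
drop   -> [-8, 4416]
/      -> [0]
7      -> [0, 7]
-      -> [-7]
dup    -> [-7, -7]
dup    -> [-7, -7, -7]
over   -> [-7, -7, -7, -7]
/      -> [-7, -7, 1]
swap   -> [-7, 1, -7]
-      -> [-7, 8]
swap   -> [8, -7]
swap   -> [-7, 8]
mod    -> [-7]
-3     -> [-7, -3]
negate -> [-7, 3]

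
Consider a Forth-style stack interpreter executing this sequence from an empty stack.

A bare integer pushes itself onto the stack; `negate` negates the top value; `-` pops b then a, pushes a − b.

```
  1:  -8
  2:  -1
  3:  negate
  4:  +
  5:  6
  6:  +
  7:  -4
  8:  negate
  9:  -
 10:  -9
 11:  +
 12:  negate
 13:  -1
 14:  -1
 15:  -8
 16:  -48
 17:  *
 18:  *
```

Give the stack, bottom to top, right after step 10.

-8      -8
-1      -8 -1
negate  -8 1
+       -7
6       -7 6
+       -1
-4      -1 -4
negate  -1 4
-       -5
-9      -5 -9

[-5, -9]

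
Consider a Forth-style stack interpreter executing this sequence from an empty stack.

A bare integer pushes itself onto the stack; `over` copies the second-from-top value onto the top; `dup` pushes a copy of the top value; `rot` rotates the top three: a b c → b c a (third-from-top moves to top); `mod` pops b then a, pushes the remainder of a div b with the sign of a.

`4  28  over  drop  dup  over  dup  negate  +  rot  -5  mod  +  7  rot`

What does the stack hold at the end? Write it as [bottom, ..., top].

4      : [4]
28     : [4, 28]
over   : [4, 28, 4]
drop   : [4, 28]
dup    : [4, 28, 28]
over   : [4, 28, 28, 28]
dup    : [4, 28, 28, 28, 28]
negate : [4, 28, 28, 28, -28]
+      : [4, 28, 28, 0]
rot    : [4, 28, 0, 28]
-5     : [4, 28, 0, 28, -5]
mod    : [4, 28, 0, 3]
+      : [4, 28, 3]
7      : [4, 28, 3, 7]
rot    : [4, 3, 7, 28]

[4, 3, 7, 28]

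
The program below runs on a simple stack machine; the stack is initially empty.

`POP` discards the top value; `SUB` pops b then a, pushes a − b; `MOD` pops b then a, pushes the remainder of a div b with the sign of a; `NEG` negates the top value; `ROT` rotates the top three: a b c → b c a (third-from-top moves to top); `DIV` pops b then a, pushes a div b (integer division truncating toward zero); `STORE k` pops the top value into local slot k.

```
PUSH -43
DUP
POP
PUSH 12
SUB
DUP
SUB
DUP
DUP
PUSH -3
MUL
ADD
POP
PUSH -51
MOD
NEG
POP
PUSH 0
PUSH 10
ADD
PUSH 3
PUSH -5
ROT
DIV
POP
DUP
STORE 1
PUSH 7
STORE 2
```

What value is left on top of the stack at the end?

PUSH -43 -> -43
DUP      -> -43 -43
POP      -> -43
PUSH 12  -> -43 12
SUB      -> -55
DUP      -> -55 -55
SUB      -> 0
DUP      -> 0 0
DUP      -> 0 0 0
PUSH -3  -> 0 0 0 -3
MUL      -> 0 0 0
ADD      -> 0 0
POP      -> 0
PUSH -51 -> 0 -51
MOD      -> 0
NEG      -> 0
POP      -> (empty)
PUSH 0   -> 0
PUSH 10  -> 0 10
ADD      -> 10
PUSH 3   -> 10 3
PUSH -5  -> 10 3 -5
ROT      -> 3 -5 10
DIV      -> 3 0
POP      -> 3
DUP      -> 3 3
STORE 1  -> 3
PUSH 7   -> 3 7
STORE 2  -> 3

3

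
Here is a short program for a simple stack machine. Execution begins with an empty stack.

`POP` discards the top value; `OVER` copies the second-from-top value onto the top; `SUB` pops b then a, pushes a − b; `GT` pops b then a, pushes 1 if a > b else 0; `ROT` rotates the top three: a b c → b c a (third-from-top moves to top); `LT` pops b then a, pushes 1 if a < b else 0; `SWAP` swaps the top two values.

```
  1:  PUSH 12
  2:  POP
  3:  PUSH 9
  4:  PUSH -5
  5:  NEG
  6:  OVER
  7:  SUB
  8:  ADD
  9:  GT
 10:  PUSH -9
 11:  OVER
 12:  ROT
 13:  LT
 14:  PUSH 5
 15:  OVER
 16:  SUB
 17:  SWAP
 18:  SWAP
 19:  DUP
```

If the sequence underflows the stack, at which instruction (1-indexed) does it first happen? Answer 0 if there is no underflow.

PUSH 12 -> 12
POP     -> (empty)
PUSH 9  -> 9
PUSH -5 -> 9 -5
NEG     -> 9 5
OVER    -> 9 5 9
SUB     -> 9 -4
ADD     -> 5
GT  — needs 2 operands, stack has 1 → underflow

9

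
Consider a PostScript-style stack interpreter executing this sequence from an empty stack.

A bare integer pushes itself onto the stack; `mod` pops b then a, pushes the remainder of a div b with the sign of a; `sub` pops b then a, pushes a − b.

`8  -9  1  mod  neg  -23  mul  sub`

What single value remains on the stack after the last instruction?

8   -> [8]
-9  -> [8, -9]
1   -> [8, -9, 1]
mod -> [8, 0]
neg -> [8, 0]
-23 -> [8, 0, -23]
mul -> [8, 0]
sub -> [8]

8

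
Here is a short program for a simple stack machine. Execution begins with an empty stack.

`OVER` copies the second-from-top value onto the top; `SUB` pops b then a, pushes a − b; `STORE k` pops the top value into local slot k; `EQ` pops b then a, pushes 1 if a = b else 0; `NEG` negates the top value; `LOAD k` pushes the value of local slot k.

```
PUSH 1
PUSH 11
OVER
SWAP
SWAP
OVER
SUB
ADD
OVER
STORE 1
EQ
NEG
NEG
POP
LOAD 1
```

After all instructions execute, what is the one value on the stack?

PUSH 1  -> 1
PUSH 11 -> 1 11
OVER    -> 1 11 1
SWAP    -> 1 1 11
SWAP    -> 1 11 1
OVER    -> 1 11 1 11
SUB     -> 1 11 -10
ADD     -> 1 1
OVER    -> 1 1 1
STORE 1 -> 1 1
EQ      -> 1
NEG     -> -1
NEG     -> 1
POP     -> (empty)
LOAD 1  -> 1

1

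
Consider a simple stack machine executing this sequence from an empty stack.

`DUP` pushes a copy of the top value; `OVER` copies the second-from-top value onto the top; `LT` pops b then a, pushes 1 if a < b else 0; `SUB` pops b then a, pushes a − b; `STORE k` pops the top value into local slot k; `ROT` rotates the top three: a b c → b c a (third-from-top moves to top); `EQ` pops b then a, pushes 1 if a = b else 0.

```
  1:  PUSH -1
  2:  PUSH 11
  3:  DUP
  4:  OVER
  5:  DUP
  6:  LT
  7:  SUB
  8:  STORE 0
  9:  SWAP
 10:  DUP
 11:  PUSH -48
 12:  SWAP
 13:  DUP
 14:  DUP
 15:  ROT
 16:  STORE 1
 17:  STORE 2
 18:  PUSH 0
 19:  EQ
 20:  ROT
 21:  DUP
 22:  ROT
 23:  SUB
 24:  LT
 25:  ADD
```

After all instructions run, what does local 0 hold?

PUSH -1  → -1
PUSH 11  → -1 11
DUP      → -1 11 11
OVER     → -1 11 11 11
DUP      → -1 11 11 11 11
LT       → -1 11 11 0
SUB      → -1 11 11
STORE 0  → -1 11
SWAP     → 11 -1
DUP      → 11 -1 -1
PUSH -48 → 11 -1 -1 -48
SWAP     → 11 -1 -48 -1
DUP      → 11 -1 -48 -1 -1
DUP      → 11 -1 -48 -1 -1 -1
ROT      → 11 -1 -48 -1 -1 -1
STORE 1  → 11 -1 -48 -1 -1
STORE 2  → 11 -1 -48 -1
PUSH 0   → 11 -1 -48 -1 0
EQ       → 11 -1 -48 0
ROT      → 11 -48 0 -1
DUP      → 11 -48 0 -1 -1
ROT      → 11 -48 -1 -1 0
SUB      → 11 -48 -1 -1
LT       → 11 -48 0
ADD      → 11 -48

11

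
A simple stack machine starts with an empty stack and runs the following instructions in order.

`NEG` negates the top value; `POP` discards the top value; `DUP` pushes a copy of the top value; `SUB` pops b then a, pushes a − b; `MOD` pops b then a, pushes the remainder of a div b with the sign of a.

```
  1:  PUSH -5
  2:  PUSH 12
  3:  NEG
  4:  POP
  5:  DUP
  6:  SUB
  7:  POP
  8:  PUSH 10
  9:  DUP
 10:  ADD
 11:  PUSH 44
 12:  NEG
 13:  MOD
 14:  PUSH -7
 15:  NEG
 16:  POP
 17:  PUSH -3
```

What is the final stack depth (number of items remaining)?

PUSH -5 -> [-5]
PUSH 12 -> [-5, 12]
NEG     -> [-5, -12]
POP     -> [-5]
DUP     -> [-5, -5]
SUB     -> [0]
POP     -> []
PUSH 10 -> [10]
DUP     -> [10, 10]
ADD     -> [20]
PUSH 44 -> [20, 44]
NEG     -> [20, -44]
MOD     -> [20]
PUSH -7 -> [20, -7]
NEG     -> [20, 7]
POP     -> [20]
PUSH -3 -> [20, -3]

2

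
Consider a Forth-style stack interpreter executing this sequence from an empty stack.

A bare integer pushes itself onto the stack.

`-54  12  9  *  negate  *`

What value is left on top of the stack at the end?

5832

-54    -> -54
12     -> -54 12
9      -> -54 12 9
*      -> -54 108
negate -> -54 -108
*      -> 5832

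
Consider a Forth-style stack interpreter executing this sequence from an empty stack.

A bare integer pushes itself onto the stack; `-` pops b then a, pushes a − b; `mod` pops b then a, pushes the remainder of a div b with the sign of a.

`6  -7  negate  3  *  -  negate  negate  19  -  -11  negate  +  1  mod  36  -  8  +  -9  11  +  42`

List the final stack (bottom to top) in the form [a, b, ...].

6      -> [6]
-7     -> [6, -7]
negate -> [6, 7]
3      -> [6, 7, 3]
*      -> [6, 21]
-      -> [-15]
negate -> [15]
negate -> [-15]
19     -> [-15, 19]
-      -> [-34]
-11    -> [-34, -11]
negate -> [-34, 11]
+      -> [-23]
1      -> [-23, 1]
mod    -> [0]
36     -> [0, 36]
-      -> [-36]
8      -> [-36, 8]
+      -> [-28]
-9     -> [-28, -9]
11     -> [-28, -9, 11]
+      -> [-28, 2]
42     -> [-28, 2, 42]

[-28, 2, 42]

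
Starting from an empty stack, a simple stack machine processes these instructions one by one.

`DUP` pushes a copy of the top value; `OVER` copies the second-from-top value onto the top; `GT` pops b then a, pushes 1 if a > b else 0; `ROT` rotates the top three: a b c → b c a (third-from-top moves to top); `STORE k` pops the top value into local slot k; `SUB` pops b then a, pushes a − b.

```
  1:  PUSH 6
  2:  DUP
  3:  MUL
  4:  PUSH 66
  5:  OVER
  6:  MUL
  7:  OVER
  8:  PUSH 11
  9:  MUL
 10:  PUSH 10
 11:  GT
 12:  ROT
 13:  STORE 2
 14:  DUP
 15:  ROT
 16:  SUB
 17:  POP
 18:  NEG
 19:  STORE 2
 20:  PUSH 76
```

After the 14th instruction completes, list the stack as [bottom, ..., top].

PUSH 6  : [6]
DUP     : [6, 6]
MUL     : [36]
PUSH 66 : [36, 66]
OVER    : [36, 66, 36]
MUL     : [36, 2376]
OVER    : [36, 2376, 36]
PUSH 11 : [36, 2376, 36, 11]
MUL     : [36, 2376, 396]
PUSH 10 : [36, 2376, 396, 10]
GT      : [36, 2376, 1]
ROT     : [2376, 1, 36]
STORE 2 : [2376, 1]
DUP     : [2376, 1, 1]

[2376, 1, 1]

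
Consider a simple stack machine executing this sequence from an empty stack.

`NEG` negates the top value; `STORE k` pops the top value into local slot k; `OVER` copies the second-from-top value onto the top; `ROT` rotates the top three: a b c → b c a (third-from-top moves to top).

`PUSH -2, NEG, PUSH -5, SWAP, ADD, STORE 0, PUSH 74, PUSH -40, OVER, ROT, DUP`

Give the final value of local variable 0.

-3

PUSH -2  -> -2
NEG      -> 2
PUSH -5  -> 2 -5
SWAP     -> -5 2
ADD      -> -3
STORE 0  -> (empty)
PUSH 74  -> 74
PUSH -40 -> 74 -40
OVER     -> 74 -40 74
ROT      -> -40 74 74
DUP      -> -40 74 74 74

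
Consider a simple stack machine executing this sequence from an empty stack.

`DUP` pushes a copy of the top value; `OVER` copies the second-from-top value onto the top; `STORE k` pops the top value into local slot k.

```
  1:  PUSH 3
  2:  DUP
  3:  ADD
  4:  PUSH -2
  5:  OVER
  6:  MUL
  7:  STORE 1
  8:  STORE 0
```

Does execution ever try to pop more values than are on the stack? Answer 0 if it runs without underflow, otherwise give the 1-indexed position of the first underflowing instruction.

0

PUSH 3   3
DUP      3 3
ADD      6
PUSH -2  6 -2
OVER     6 -2 6
MUL      6 -12
STORE 1  6
STORE 0  (empty)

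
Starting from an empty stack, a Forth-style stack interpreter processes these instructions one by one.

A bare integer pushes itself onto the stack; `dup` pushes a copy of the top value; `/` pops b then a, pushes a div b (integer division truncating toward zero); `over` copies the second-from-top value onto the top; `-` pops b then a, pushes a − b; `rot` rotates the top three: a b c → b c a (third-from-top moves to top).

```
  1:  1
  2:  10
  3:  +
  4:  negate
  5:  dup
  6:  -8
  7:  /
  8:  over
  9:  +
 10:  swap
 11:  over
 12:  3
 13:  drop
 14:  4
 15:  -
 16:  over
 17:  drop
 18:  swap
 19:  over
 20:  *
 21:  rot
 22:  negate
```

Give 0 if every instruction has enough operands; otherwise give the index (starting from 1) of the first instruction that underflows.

1      : [1]
10     : [1, 10]
+      : [11]
negate : [-11]
dup    : [-11, -11]
-8     : [-11, -11, -8]
/      : [-11, 1]
over   : [-11, 1, -11]
+      : [-11, -10]
swap   : [-10, -11]
over   : [-10, -11, -10]
3      : [-10, -11, -10, 3]
drop   : [-10, -11, -10]
4      : [-10, -11, -10, 4]
-      : [-10, -11, -14]
over   : [-10, -11, -14, -11]
drop   : [-10, -11, -14]
swap   : [-10, -14, -11]
over   : [-10, -14, -11, -14]
*      : [-10, -14, 154]
rot    : [-14, 154, -10]
negate : [-14, 154, 10]

0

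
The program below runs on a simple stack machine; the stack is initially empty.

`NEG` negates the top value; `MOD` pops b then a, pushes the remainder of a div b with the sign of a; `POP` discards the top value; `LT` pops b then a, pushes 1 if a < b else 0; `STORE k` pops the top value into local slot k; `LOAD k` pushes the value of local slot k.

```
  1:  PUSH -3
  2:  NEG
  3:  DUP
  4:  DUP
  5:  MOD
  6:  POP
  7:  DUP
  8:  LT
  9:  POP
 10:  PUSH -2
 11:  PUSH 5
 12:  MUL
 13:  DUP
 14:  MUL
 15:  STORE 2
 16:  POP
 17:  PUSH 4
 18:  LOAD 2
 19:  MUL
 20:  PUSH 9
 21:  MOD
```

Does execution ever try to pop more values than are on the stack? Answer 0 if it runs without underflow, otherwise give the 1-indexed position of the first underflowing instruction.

16

PUSH -3 → -3
NEG     → 3
DUP     → 3 3
DUP     → 3 3 3
MOD     → 3 0
POP     → 3
DUP     → 3 3
LT      → 0
POP     → (empty)
PUSH -2 → -2
PUSH 5  → -2 5
MUL     → -10
DUP     → -10 -10
MUL     → 100
STORE 2 → (empty)
POP  — needs 1 operand, stack has 0 → underflow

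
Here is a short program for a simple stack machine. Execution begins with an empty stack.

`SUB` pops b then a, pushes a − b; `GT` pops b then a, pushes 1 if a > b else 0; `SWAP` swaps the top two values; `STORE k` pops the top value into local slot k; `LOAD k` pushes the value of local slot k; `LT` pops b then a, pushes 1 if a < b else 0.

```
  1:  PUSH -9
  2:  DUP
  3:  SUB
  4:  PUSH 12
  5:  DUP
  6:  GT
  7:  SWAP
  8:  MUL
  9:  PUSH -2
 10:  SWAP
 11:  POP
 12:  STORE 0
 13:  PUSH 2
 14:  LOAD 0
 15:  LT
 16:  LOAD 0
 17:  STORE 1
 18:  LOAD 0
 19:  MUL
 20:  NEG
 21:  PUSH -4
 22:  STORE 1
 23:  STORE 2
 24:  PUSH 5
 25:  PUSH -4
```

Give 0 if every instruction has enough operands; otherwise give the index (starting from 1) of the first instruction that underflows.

PUSH -9 → -9
DUP     → -9 -9
SUB     → 0
PUSH 12 → 0 12
DUP     → 0 12 12
GT      → 0 0
SWAP    → 0 0
MUL     → 0
PUSH -2 → 0 -2
SWAP    → -2 0
POP     → -2
STORE 0 → (empty)
PUSH 2  → 2
LOAD 0  → 2 -2
LT      → 0
LOAD 0  → 0 -2
STORE 1 → 0
LOAD 0  → 0 -2
MUL     → 0
NEG     → 0
PUSH -4 → 0 -4
STORE 1 → 0
STORE 2 → (empty)
PUSH 5  → 5
PUSH -4 → 5 -4

0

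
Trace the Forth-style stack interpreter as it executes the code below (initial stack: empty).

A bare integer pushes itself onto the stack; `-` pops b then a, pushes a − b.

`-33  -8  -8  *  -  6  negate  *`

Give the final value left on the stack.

-33    → [-33]
-8     → [-33, -8]
-8     → [-33, -8, -8]
*      → [-33, 64]
-      → [-97]
6      → [-97, 6]
negate → [-97, -6]
*      → [582]

582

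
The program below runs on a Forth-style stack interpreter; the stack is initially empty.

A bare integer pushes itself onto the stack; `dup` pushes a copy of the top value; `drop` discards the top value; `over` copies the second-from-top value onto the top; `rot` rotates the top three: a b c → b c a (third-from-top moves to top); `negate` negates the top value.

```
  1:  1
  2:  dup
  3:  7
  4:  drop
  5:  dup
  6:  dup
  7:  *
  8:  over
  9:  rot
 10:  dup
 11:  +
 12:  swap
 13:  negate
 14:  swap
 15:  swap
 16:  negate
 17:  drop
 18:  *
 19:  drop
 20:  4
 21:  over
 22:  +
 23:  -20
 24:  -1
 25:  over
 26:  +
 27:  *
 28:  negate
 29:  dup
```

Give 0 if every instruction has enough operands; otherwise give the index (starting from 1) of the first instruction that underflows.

1      -> [1]
dup    -> [1, 1]
7      -> [1, 1, 7]
drop   -> [1, 1]
dup    -> [1, 1, 1]
dup    -> [1, 1, 1, 1]
*      -> [1, 1, 1]
over   -> [1, 1, 1, 1]
rot    -> [1, 1, 1, 1]
dup    -> [1, 1, 1, 1, 1]
+      -> [1, 1, 1, 2]
swap   -> [1, 1, 2, 1]
negate -> [1, 1, 2, -1]
swap   -> [1, 1, -1, 2]
swap   -> [1, 1, 2, -1]
negate -> [1, 1, 2, 1]
drop   -> [1, 1, 2]
*      -> [1, 2]
drop   -> [1]
4      -> [1, 4]
over   -> [1, 4, 1]
+      -> [1, 5]
-20    -> [1, 5, -20]
-1     -> [1, 5, -20, -1]
over   -> [1, 5, -20, -1, -20]
+      -> [1, 5, -20, -21]
*      -> [1, 5, 420]
negate -> [1, 5, -420]
dup    -> [1, 5, -420, -420]

0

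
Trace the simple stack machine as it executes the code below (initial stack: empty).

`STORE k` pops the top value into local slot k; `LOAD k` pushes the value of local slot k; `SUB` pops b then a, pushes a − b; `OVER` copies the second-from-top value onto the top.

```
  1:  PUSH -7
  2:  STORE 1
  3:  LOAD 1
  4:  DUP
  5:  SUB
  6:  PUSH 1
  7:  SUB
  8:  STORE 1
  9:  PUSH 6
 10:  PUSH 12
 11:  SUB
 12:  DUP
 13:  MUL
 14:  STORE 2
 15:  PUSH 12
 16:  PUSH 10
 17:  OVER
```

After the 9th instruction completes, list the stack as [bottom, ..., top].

PUSH -7  [-7]
STORE 1  []
LOAD 1   [-7]
DUP      [-7, -7]
SUB      [0]
PUSH 1   [0, 1]
SUB      [-1]
STORE 1  []
PUSH 6   [6]

[6]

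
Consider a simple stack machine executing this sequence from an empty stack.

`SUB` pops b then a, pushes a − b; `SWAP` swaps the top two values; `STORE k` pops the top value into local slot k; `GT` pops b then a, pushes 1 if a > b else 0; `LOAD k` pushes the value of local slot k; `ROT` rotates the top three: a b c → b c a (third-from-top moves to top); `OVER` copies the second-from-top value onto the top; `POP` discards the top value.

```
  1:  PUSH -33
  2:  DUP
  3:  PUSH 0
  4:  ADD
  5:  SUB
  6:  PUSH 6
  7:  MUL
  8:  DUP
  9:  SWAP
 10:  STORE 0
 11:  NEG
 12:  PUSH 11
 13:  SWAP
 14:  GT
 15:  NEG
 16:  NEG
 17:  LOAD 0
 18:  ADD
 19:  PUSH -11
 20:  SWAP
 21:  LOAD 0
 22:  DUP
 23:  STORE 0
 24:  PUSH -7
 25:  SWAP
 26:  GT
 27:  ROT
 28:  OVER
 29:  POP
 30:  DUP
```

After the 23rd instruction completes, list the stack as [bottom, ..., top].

PUSH -33 → -33
DUP      → -33 -33
PUSH 0   → -33 -33 0
ADD      → -33 -33
SUB      → 0
PUSH 6   → 0 6
MUL      → 0
DUP      → 0 0
SWAP     → 0 0
STORE 0  → 0
NEG      → 0
PUSH 11  → 0 11
SWAP     → 11 0
GT       → 1
NEG      → -1
NEG      → 1
LOAD 0   → 1 0
ADD      → 1
PUSH -11 → 1 -11
SWAP     → -11 1
LOAD 0   → -11 1 0
DUP      → -11 1 0 0
STORE 0  → -11 1 0

[-11, 1, 0]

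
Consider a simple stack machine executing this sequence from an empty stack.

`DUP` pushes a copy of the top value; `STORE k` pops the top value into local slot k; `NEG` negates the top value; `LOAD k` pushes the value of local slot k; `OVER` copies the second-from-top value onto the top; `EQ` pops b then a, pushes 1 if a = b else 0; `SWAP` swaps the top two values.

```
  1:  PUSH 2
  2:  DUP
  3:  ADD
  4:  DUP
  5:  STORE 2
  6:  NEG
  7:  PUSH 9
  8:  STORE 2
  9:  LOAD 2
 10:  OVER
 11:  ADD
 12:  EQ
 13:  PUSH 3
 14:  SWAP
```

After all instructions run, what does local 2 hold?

9

PUSH 2   [2]
DUP      [2, 2]
ADD      [4]
DUP      [4, 4]
STORE 2  [4]
NEG      [-4]
PUSH 9   [-4, 9]
STORE 2  [-4]
LOAD 2   [-4, 9]
OVER     [-4, 9, -4]
ADD      [-4, 5]
EQ       [0]
PUSH 3   [0, 3]
SWAP     [3, 0]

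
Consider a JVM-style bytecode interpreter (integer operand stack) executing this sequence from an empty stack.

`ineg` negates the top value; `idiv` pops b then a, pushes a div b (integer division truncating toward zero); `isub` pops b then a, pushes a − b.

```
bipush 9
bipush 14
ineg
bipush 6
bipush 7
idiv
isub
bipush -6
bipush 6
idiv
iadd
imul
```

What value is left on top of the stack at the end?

-135

bipush 9   [9]
bipush 14  [9, 14]
ineg       [9, -14]
bipush 6   [9, -14, 6]
bipush 7   [9, -14, 6, 7]
idiv       [9, -14, 0]
isub       [9, -14]
bipush -6  [9, -14, -6]
bipush 6   [9, -14, -6, 6]
idiv       [9, -14, -1]
iadd       [9, -15]
imul       [-135]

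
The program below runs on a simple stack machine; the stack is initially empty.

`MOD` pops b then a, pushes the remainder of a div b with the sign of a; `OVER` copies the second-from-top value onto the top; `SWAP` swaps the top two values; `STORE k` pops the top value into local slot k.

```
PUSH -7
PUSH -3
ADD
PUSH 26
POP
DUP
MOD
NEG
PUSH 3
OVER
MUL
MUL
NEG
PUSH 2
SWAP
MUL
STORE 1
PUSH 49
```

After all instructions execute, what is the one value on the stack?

49

PUSH -7 : [-7]
PUSH -3 : [-7, -3]
ADD     : [-10]
PUSH 26 : [-10, 26]
POP     : [-10]
DUP     : [-10, -10]
MOD     : [0]
NEG     : [0]
PUSH 3  : [0, 3]
OVER    : [0, 3, 0]
MUL     : [0, 0]
MUL     : [0]
NEG     : [0]
PUSH 2  : [0, 2]
SWAP    : [2, 0]
MUL     : [0]
STORE 1 : []
PUSH 49 : [49]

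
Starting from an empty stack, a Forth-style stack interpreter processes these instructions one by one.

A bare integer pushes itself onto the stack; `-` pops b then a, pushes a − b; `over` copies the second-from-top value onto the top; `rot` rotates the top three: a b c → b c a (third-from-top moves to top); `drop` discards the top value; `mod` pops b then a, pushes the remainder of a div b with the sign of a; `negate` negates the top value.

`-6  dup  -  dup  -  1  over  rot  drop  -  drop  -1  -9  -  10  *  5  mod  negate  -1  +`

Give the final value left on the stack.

-6     : [-6]
dup    : [-6, -6]
-      : [0]
dup    : [0, 0]
-      : [0]
1      : [0, 1]
over   : [0, 1, 0]
rot    : [1, 0, 0]
drop   : [1, 0]
-      : [1]
drop   : []
-1     : [-1]
-9     : [-1, -9]
-      : [8]
10     : [8, 10]
*      : [80]
5      : [80, 5]
mod    : [0]
negate : [0]
-1     : [0, -1]
+      : [-1]

-1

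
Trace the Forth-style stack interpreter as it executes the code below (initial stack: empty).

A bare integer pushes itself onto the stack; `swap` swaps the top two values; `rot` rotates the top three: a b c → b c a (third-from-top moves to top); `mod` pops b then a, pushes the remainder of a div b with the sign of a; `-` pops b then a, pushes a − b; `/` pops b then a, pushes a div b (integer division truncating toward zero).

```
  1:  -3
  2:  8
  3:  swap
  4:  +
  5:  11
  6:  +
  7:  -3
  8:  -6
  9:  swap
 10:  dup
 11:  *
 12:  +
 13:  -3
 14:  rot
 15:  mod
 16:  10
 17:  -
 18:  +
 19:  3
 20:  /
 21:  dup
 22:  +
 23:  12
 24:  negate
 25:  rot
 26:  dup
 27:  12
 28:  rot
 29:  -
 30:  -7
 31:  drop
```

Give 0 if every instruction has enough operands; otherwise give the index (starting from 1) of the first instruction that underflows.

-3     : [-3]
8      : [-3, 8]
swap   : [8, -3]
+      : [5]
11     : [5, 11]
+      : [16]
-3     : [16, -3]
-6     : [16, -3, -6]
swap   : [16, -6, -3]
dup    : [16, -6, -3, -3]
*      : [16, -6, 9]
+      : [16, 3]
-3     : [16, 3, -3]
rot    : [3, -3, 16]
mod    : [3, -3]
10     : [3, -3, 10]
-      : [3, -13]
+      : [-10]
3      : [-10, 3]
/      : [-3]
dup    : [-3, -3]
+      : [-6]
12     : [-6, 12]
negate : [-6, -12]
rot  — needs 3 operands, stack has 2 → underflow

25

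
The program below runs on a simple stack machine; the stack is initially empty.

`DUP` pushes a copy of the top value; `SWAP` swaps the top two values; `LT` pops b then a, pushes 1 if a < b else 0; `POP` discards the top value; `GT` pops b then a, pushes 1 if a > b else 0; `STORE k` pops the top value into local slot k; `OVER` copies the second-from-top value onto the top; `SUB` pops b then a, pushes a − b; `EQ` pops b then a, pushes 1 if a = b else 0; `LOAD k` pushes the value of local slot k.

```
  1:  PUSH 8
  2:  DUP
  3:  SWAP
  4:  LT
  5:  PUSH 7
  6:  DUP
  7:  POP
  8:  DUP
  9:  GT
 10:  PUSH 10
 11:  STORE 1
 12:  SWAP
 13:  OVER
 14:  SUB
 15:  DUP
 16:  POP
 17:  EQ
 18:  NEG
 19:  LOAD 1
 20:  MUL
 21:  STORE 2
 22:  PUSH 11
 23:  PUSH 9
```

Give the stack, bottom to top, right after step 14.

[0, 0]

PUSH 8   8
DUP      8 8
SWAP     8 8
LT       0
PUSH 7   0 7
DUP      0 7 7
POP      0 7
DUP      0 7 7
GT       0 0
PUSH 10  0 0 10
STORE 1  0 0
SWAP     0 0
OVER     0 0 0
SUB      0 0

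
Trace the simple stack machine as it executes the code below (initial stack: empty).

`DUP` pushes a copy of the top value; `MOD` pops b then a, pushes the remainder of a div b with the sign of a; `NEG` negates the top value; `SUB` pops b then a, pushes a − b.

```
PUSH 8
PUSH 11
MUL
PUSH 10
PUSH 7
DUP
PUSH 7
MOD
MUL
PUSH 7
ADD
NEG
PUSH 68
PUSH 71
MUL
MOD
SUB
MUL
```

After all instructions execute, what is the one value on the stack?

1496

PUSH 8   [8]
PUSH 11  [8, 11]
MUL      [88]
PUSH 10  [88, 10]
PUSH 7   [88, 10, 7]
DUP      [88, 10, 7, 7]
PUSH 7   [88, 10, 7, 7, 7]
MOD      [88, 10, 7, 0]
MUL      [88, 10, 0]
PUSH 7   [88, 10, 0, 7]
ADD      [88, 10, 7]
NEG      [88, 10, -7]
PUSH 68  [88, 10, -7, 68]
PUSH 71  [88, 10, -7, 68, 71]
MUL      [88, 10, -7, 4828]
MOD      [88, 10, -7]
SUB      [88, 17]
MUL      [1496]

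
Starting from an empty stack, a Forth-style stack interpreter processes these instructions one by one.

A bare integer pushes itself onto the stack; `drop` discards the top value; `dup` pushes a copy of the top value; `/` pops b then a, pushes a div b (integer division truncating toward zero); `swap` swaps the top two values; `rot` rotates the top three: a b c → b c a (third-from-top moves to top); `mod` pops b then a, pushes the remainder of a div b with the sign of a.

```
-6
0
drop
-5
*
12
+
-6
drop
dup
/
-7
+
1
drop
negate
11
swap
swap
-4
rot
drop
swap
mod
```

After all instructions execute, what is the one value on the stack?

-6      [-6]
0       [-6, 0]
drop    [-6]
-5      [-6, -5]
*       [30]
12      [30, 12]
+       [42]
-6      [42, -6]
drop    [42]
dup     [42, 42]
/       [1]
-7      [1, -7]
+       [-6]
1       [-6, 1]
drop    [-6]
negate  [6]
11      [6, 11]
swap    [11, 6]
swap    [6, 11]
-4      [6, 11, -4]
rot     [11, -4, 6]
drop    [11, -4]
swap    [-4, 11]
mod     [-4]

-4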